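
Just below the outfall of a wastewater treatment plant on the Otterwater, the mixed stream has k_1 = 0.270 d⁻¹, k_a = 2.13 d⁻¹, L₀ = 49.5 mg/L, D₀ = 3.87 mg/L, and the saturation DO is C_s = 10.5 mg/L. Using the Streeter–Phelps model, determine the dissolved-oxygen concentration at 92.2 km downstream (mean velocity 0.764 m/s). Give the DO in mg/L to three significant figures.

DO ≈ 5.74 mg/L

Travel time t = x/v = 92.2 km / (0.764 m/s) = 92200 m / 0.764 m/s = 120700 s = 1.397 d.
k_1 L₀/(k_a−k_1) = 0.270×49.5/(2.13−0.270) = 13.37/1.860 = 7.185 mg/L.
e^(−k_1 t) = e^(−0.270×1.397) = 0.6858; e^(−k_a t) = e^(−2.13×1.397) = 0.05104.
D = 7.185 × (0.6858 − 0.05104) + 3.87 × 0.05104 = 4.561 + 0.1975 = 4.759 mg/L.
DO = C_s − D = 10.5 − 4.759 = 5.741 mg/L.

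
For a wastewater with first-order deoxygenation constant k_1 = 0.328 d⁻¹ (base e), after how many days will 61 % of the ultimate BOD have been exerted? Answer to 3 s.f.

y/L₀ = 1 − e^(−k_1 t) = 0.61 ⇒ e^(−k_1 t) = 0.390
t = −ln(0.390) / 0.328 = 0.9416 / 0.328 = 2.871 d.

t ≈ 2.87 d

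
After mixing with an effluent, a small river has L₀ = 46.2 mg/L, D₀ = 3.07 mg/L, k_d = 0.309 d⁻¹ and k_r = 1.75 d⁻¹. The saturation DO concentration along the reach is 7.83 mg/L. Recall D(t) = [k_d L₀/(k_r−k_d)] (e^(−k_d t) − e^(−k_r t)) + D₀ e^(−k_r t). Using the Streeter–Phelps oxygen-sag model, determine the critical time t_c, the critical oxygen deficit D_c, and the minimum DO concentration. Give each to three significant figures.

t_c ≈ 0.946 d; D_c ≈ 6.09 mg/L; min DO ≈ 1.74 mg/L

t_c = [1/(k_r−k_d)] ln[(k_r/k_d)(1 − D₀(k_r−k_d)/(k_d L₀))]
= [1/(1.75−0.309)] ln[(1.75/0.309)(1 − 3.07×1.441/(0.309×46.2))]
= (1/1.441) ln[5.663 × 0.6901] = 0.6940 × ln(3.908) = 0.6940 × 1.363 = 0.9460 d.
D_c = (k_d/k_r) L₀ e^(−k_d t_c) = (0.309/1.75) × 46.2 × e^(−0.309×0.9460) = 0.1766 × 46.2 × 0.7465 = 6.090 mg/L.
Minimum DO = C_s − D_c = 7.83 − 6.090 = 1.740 mg/L.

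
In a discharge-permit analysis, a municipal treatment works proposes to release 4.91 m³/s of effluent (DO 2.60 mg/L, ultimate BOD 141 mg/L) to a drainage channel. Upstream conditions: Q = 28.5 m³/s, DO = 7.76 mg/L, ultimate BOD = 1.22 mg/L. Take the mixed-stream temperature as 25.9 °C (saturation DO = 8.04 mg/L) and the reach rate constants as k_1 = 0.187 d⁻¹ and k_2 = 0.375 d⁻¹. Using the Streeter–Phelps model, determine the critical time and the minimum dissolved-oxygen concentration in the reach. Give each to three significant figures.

t_c ≈ 3.44 d; minimum DO ≈ 2.34 mg/L

Mixed DO = (28.5×7.76 + 4.91×2.60)/(28.5+4.91) = 233.9/33.41 = 7.002 mg/L.
Mixed L₀ = (28.5×1.22 + 4.91×141)/(33.41) = 727.1/33.41 = 21.76 mg/L.
Initial deficit D₀ = C_s − DO₀ = 8.04 − 7.002 = 1.038 mg/L.
t_c = (1/0.1880) ln[(0.375/0.187)(1 − 1.038×0.1880/(0.187×21.76))] = 5.319 × ln(1.909) = 3.440 d.
D_c = (0.187/0.375) × 21.76 × e^(−0.187×3.440) = 0.4987 × 21.76 × 0.5256 = 5.704 mg/L.
Minimum DO = 8.04 − 5.704 = 2.336 mg/L.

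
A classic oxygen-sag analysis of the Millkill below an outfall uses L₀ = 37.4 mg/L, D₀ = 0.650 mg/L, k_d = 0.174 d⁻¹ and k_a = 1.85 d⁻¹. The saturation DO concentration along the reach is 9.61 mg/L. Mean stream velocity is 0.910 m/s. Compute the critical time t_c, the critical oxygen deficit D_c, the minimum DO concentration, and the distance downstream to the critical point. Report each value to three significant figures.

t_c ≈ 1.30 d; D_c ≈ 2.80 mg/L; min DO ≈ 6.81 mg/L; x_c ≈ 102 km

At the critical point dD/dt = 0, so k_d L₀ e^(−k_d t) = k_a D. Substituting D(t) from the Streeter–Phelps equation and solving for t gives
t_c = ln[(k_a/k_d)(1 − D₀(k_a−k_d)/(k_d L₀))] / (k_a−k_d).
Here k_a−k_d = 1.676 d⁻¹ and 1 − D₀(k_a−k_d)/(k_d L₀) = 1 − 0.650×1.676/(0.174×37.4) = 0.8326, so
t_c = ln(10.63 × 0.8326) / 1.676 = 2.181 / 1.676 = 1.301 d.
D_c = (k_d/k_a) L₀ e^(−k_d t_c) = (0.174/1.85) × 37.4 × e^(−0.174×1.301) = 0.09405 × 37.4 × 0.7974 = 2.805 mg/L.
Minimum DO = C_s − D_c = 9.61 − 2.805 = 6.805 mg/L.
x_c = v t_c = 0.910 m/s × 1.301 d × 86400 s/d = 102300 m ≈ 102 km.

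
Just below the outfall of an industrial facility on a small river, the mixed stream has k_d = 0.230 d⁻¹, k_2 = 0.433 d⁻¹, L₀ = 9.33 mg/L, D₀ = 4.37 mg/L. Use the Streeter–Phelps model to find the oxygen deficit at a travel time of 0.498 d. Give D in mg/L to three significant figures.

k_d L₀/(k_2−k_d) = 0.230×9.33/(0.433−0.230) = 2.146/0.2030 = 10.57 mg/L.
e^(−k_d t) = e^(−0.230×0.4980) = 0.8918; e^(−k_2 t) = e^(−0.433×0.4980) = 0.8060.
D = 10.57 × (0.8918 − 0.8060) + 4.37 × 0.8060 = 0.9064 + 3.522 = 4.429 mg/L.

D ≈ 4.43 mg/L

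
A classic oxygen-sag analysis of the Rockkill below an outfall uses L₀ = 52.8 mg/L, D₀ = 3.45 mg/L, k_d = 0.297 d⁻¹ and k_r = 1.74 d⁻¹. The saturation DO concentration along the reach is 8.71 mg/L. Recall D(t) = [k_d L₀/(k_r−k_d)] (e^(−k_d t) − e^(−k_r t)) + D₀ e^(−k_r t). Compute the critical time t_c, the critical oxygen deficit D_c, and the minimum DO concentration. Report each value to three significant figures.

t_c ≈ 0.960 d; D_c ≈ 6.78 mg/L; min DO ≈ 1.93 mg/L

At the critical point dD/dt = 0, so k_d L₀ e^(−k_d t) = k_r D. Substituting D(t) from the Streeter–Phelps equation and solving for t gives
t_c = ln[(k_r/k_d)(1 − D₀(k_r−k_d)/(k_d L₀))] / (k_r−k_d).
Here k_r−k_d = 1.443 d⁻¹ and 1 − D₀(k_r−k_d)/(k_d L₀) = 1 − 3.45×1.443/(0.297×52.8) = 0.6825, so
t_c = ln(5.859 × 0.6825) / 1.443 = 1.386 / 1.443 = 0.9605 d.
D_c = (k_d/k_r) L₀ e^(−k_d t_c) = (0.297/1.74) × 52.8 × e^(−0.297×0.9605) = 0.1707 × 52.8 × 0.7518 = 6.776 mg/L.
Minimum DO = C_s − D_c = 8.71 − 6.776 = 1.934 mg/L.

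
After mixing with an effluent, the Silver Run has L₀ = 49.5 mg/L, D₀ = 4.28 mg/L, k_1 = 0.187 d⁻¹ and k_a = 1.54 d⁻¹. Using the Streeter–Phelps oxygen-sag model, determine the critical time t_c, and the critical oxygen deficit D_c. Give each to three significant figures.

t_c = [1/(k_a−k_1)] ln[(k_a/k_1)(1 − D₀(k_a−k_1)/(k_1 L₀))]
= [1/(1.54−0.187)] ln[(1.54/0.187)(1 − 4.28×1.353/(0.187×49.5))]
= (1/1.353) ln[8.235 × 0.3744] = 0.7391 × ln(3.083) = 0.7391 × 1.126 = 0.8322 d.
L(t_c) = L₀ e^(−k_1 t_c) = 49.5 × 0.8559 = 42.37 mg/L, and at the critical point k_a D_c = k_1 L, so D_c = (0.187/1.54) × 42.37 = 5.144 mg/L.

t_c ≈ 0.832 d; D_c ≈ 5.14 mg/L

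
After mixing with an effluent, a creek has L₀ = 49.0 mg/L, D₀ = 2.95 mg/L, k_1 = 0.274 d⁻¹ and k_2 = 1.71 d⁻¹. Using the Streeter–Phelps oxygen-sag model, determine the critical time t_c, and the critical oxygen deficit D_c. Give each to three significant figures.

t_c ≈ 1.01 d; D_c ≈ 5.95 mg/L

t_c = [1/(k_2−k_1)] ln[(k_2/k_1)(1 − D₀(k_2−k_1)/(k_1 L₀))]
= [1/(1.71−0.274)] ln[(1.71/0.274)(1 − 2.95×1.436/(0.274×49.0))]
= (1/1.436) ln[6.241 × 0.6845] = 0.6964 × ln(4.272) = 0.6964 × 1.452 = 1.011 d.
L(t_c) = L₀ e^(−k_1 t_c) = 49.0 × 0.7580 = 37.14 mg/L, and at the critical point k_2 D_c = k_1 L, so D_c = (0.274/1.71) × 37.14 = 5.951 mg/L.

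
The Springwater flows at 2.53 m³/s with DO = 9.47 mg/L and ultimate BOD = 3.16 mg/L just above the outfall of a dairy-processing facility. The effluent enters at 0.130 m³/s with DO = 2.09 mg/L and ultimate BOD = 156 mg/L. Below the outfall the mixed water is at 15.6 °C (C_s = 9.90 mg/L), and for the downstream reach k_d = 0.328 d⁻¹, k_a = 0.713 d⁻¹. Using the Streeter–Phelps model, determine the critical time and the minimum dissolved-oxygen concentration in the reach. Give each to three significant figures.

Mixed DO = (2.53×9.47 + 0.130×2.09)/(2.53+0.130) = 24.23/2.660 = 9.109 mg/L.
Mixed L₀ = (2.53×3.16 + 0.130×156)/(2.660) = 28.27/2.660 = 10.63 mg/L.
Initial deficit D₀ = C_s − DO₀ = 9.90 − 9.109 = 0.7907 mg/L.
t_c = (1/0.3850) ln[(0.713/0.328)(1 − 0.7907×0.3850/(0.328×10.63))] = 2.597 × ln(1.984) = 1.780 d.
D_c = (0.328/0.713) × 10.63 × e^(−0.328×1.780) = 0.4600 × 10.63 × 0.5578 = 2.728 mg/L.
Minimum DO = 9.90 − 2.728 = 7.172 mg/L.

t_c ≈ 1.78 d; minimum DO ≈ 7.17 mg/L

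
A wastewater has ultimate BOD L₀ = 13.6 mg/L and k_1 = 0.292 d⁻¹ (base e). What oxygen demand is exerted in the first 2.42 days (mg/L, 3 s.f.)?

y_t = L₀(1 − e^(−k_1 t)) = 13.6 × (1 − e^(−0.292×2.42))
= 13.6 × (1 − 0.4933) = 13.6 × 0.5067 = 6.891 mg/L.

y ≈ 6.89 mg/L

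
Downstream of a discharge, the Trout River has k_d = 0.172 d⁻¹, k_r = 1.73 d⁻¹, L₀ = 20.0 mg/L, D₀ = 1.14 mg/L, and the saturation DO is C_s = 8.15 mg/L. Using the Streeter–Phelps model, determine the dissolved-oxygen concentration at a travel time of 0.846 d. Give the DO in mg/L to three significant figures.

k_d L₀/(k_r−k_d) = 0.172×20.0/(1.73−0.172) = 3.440/1.558 = 2.208 mg/L.
e^(−k_d t) = e^(−0.172×0.8460) = 0.8646; e^(−k_r t) = e^(−1.73×0.8460) = 0.2314.
D = 2.208 × (0.8646 − 0.2314) + 1.14 × 0.2314 = 1.398 + 0.2638 = 1.662 mg/L.
DO = C_s − D = 8.15 − 1.662 = 6.488 mg/L.

DO ≈ 6.49 mg/L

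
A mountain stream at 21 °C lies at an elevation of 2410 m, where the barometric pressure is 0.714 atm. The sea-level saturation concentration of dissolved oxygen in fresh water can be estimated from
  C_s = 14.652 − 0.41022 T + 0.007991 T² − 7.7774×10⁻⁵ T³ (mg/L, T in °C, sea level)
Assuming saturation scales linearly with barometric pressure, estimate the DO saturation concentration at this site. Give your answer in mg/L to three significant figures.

At sea level: C_s = 14.652 − 0.41022×21 + 0.007991×21² − 7.7774×10⁻⁵×21³ = 8.841 mg/L.
Pressure correction: C_s' = 8.841 × 0.714 = 6.313 mg/L.

C_s ≈ 6.31 mg/L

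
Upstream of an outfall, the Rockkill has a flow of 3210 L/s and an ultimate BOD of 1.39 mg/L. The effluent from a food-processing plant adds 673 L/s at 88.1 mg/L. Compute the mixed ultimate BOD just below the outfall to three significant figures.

Flow-weighted mixing: C = (Q_r C_r + Q_w C_w)/(Q_r + Q_w)
= (3210×1.39 + 673×88.1)/(3210 + 673) = 63750/3883 = 16.42 mg/L.

16.4 mg/L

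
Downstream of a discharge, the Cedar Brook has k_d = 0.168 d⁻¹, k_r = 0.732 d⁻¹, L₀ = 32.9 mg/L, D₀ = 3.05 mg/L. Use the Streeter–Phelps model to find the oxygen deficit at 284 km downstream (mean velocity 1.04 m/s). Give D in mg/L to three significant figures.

D ≈ 5.10 mg/L

Travel time t = x/v = 284 km / (1.04 m/s) = 284000 m / 1.04 m/s = 273100 s = 3.161 d.
k_d L₀/(k_r−k_d) = 0.168×32.9/(0.732−0.168) = 5.527/0.5640 = 9.800 mg/L.
e^(−k_d t) = e^(−0.168×3.161) = 0.5880; e^(−k_r t) = e^(−0.732×3.161) = 0.09891.
D = 9.800 × (0.5880 − 0.09891) + 3.05 × 0.09891 = 4.793 + 0.3017 = 5.095 mg/L.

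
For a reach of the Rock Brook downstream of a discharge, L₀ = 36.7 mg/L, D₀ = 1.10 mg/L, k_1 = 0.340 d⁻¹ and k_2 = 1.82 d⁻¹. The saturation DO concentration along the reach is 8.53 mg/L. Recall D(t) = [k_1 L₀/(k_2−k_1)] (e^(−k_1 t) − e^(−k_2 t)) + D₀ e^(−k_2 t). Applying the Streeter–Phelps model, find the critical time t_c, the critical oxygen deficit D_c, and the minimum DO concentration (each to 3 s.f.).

t_c ≈ 1.04 d; D_c ≈ 4.82 mg/L; min DO ≈ 3.71 mg/L

t_c = [1/(k_2−k_1)] ln[(k_2/k_1)(1 − D₀(k_2−k_1)/(k_1 L₀))]
= [1/(1.82−0.340)] ln[(1.82/0.340)(1 − 1.10×1.480/(0.340×36.7))]
= (1/1.480) ln[5.353 × 0.8695] = 0.6757 × ln(4.655) = 0.6757 × 1.538 = 1.039 d.
D_c = (k_1/k_2) L₀ e^(−k_1 t_c) = (0.340/1.82) × 36.7 × e^(−0.340×1.039) = 0.1868 × 36.7 × 0.7024 = 4.816 mg/L.
Minimum DO = C_s − D_c = 8.53 − 4.816 = 3.714 mg/L.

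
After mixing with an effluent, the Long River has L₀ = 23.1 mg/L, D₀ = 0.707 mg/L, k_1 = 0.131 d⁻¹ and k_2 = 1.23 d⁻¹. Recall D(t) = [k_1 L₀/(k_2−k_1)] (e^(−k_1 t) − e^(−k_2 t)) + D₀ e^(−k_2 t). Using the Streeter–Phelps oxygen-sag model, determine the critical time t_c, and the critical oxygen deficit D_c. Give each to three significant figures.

t_c ≈ 1.77 d; D_c ≈ 1.95 mg/L

At the critical point dD/dt = 0, so k_1 L₀ e^(−k_1 t) = k_2 D. Substituting D(t) from the Streeter–Phelps equation and solving for t gives
t_c = ln[(k_2/k_1)(1 − D₀(k_2−k_1)/(k_1 L₀))] / (k_2−k_1).
Here k_2−k_1 = 1.099 d⁻¹ and 1 − D₀(k_2−k_1)/(k_1 L₀) = 1 − 0.707×1.099/(0.131×23.1) = 0.7432, so
t_c = ln(9.389 × 0.7432) / 1.099 = 1.943 / 1.099 = 1.768 d.
D_c = (k_1/k_2) L₀ e^(−k_1 t_c) = (0.131/1.23) × 23.1 × e^(−0.131×1.768) = 0.1065 × 23.1 × 0.7933 = 1.952 mg/L.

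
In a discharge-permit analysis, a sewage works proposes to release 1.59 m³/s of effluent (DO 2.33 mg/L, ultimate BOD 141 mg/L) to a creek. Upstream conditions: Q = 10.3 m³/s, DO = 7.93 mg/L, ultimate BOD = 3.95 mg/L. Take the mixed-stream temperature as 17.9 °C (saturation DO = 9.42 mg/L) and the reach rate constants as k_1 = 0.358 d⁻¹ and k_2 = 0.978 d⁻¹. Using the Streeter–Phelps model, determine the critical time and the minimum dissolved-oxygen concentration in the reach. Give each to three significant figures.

Mixed DO = (10.3×7.93 + 1.59×2.33)/(10.3+1.59) = 85.38/11.89 = 7.181 mg/L.
Mixed L₀ = (10.3×3.95 + 1.59×141)/(11.89) = 264.9/11.89 = 22.28 mg/L.
Initial deficit D₀ = C_s − DO₀ = 9.42 − 7.181 = 2.239 mg/L.
t_c = (1/0.6200) ln[(0.978/0.358)(1 − 2.239×0.6200/(0.358×22.28))] = 1.613 × ln(2.256) = 1.313 d.
D_c = (0.358/0.978) × 22.28 × e^(−0.358×1.313) = 0.3661 × 22.28 × 0.6251 = 5.097 mg/L.
Minimum DO = 9.42 − 5.097 = 4.323 mg/L.

t_c ≈ 1.31 d; minimum DO ≈ 4.32 mg/L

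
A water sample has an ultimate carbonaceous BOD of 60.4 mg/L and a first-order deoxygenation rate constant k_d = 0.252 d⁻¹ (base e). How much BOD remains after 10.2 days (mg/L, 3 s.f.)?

L ≈ 4.62 mg/L

L_t = L₀ e^(−k_d t) = 60.4 × e^(−0.252×10.2) = 60.4 × 0.07650 = 4.621 mg/L.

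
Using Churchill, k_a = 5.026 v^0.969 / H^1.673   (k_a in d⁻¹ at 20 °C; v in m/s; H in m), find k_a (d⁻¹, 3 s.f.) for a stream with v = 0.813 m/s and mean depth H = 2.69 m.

k_a = 5.026 × 0.813^0.969 / 2.69^1.673 = 5.026 × 0.8182 / 5.236 = 0.7855 d⁻¹.

k_a ≈ 0.785 d⁻¹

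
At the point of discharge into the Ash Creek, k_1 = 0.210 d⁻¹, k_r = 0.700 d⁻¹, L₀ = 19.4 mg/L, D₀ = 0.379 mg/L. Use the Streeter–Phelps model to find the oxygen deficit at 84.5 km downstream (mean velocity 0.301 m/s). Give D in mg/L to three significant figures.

D ≈ 3.39 mg/L

Travel time t = x/v = 84.5 km / (0.301 m/s) = 84500 m / 0.301 m/s = 280700 s = 3.249 d.
k_1 L₀/(k_r−k_1) = 0.210×19.4/(0.700−0.210) = 4.074/0.4900 = 8.314 mg/L.
e^(−k_1 t) = e^(−0.210×3.249) = 0.5054; e^(−k_r t) = e^(−0.700×3.249) = 0.1029.
D = 8.314 × (0.5054 − 0.1029) + 0.379 × 0.1029 = 3.347 + 0.03898 = 3.386 mg/L.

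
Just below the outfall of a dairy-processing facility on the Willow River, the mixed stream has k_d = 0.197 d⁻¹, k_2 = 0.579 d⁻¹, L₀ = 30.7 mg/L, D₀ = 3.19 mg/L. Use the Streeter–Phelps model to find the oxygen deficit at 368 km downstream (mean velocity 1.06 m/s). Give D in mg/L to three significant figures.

D ≈ 5.94 mg/L

Travel time t = x/v = 368 km / (1.06 m/s) = 368000 m / 1.06 m/s = 347200 s = 4.018 d.
k_d L₀/(k_2−k_d) = 0.197×30.7/(0.579−0.197) = 6.048/0.3820 = 15.83 mg/L.
e^(−k_d t) = e^(−0.197×4.018) = 0.4531; e^(−k_2 t) = e^(−0.579×4.018) = 0.09763.
D = 15.83 × (0.4531 − 0.09763) + 3.19 × 0.09763 = 5.628 + 0.3115 = 5.940 mg/L.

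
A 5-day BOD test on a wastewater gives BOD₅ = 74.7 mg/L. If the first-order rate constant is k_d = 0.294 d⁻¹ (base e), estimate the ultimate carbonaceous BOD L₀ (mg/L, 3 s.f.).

L₀ ≈ 97.0 mg/L

BOD₅ = L₀(1 − e^(−5k_d)) ⇒ L₀ = BOD₅ / (1 − e^(−5×0.294))
= 74.7 / (1 − 0.2299) = 74.7 / 0.7701 = 97.00 mg/L.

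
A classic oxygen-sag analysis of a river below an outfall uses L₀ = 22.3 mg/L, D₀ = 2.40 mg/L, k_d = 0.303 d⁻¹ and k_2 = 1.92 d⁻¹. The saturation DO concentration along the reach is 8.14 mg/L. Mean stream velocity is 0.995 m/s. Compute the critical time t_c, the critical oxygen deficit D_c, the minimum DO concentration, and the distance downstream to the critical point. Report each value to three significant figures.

t_c ≈ 0.614 d; D_c ≈ 2.92 mg/L; min DO ≈ 5.22 mg/L; x_c ≈ 52.8 km

At the critical point dD/dt = 0, so k_d L₀ e^(−k_d t) = k_2 D. Substituting D(t) from the Streeter–Phelps equation and solving for t gives
t_c = ln[(k_2/k_d)(1 − D₀(k_2−k_d)/(k_d L₀))] / (k_2−k_d).
Here k_2−k_d = 1.617 d⁻¹ and 1 − D₀(k_2−k_d)/(k_d L₀) = 1 − 2.40×1.617/(0.303×22.3) = 0.4257, so
t_c = ln(6.337 × 0.4257) / 1.617 = 0.9922 / 1.617 = 0.6136 d.
D_c = (k_d/k_2) L₀ e^(−k_d t_c) = (0.303/1.92) × 22.3 × e^(−0.303×0.6136) = 0.1578 × 22.3 × 0.8303 = 2.922 mg/L.
Minimum DO = C_s − D_c = 8.14 − 2.922 = 5.218 mg/L.
x_c = v t_c = 0.995 m/s × 0.6136 d × 86400 s/d = 52750 m ≈ 52.8 km.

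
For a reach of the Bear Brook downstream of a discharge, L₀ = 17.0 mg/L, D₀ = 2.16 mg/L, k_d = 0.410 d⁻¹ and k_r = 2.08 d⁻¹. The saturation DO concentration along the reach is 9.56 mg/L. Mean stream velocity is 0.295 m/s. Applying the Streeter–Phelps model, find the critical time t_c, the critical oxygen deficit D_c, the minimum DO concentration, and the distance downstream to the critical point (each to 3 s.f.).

t_c ≈ 0.536 d; D_c ≈ 2.69 mg/L; min DO ≈ 6.87 mg/L; x_c ≈ 13.7 km

t_c = [1/(k_r−k_d)] ln[(k_r/k_d)(1 − D₀(k_r−k_d)/(k_d L₀))]
= [1/(2.08−0.410)] ln[(2.08/0.410)(1 − 2.16×1.670/(0.410×17.0))]
= (1/1.670) ln[5.073 × 0.4825] = 0.5988 × ln(2.448) = 0.5988 × 0.8951 = 0.5360 d.
L(t_c) = L₀ e^(−k_d t_c) = 17.0 × 0.8027 = 13.65 mg/L, and at the critical point k_r D_c = k_d L, so D_c = (0.410/2.08) × 13.65 = 2.690 mg/L.
Minimum DO = C_s − D_c = 9.56 − 2.690 = 6.870 mg/L.
x_c = v t_c = 0.295 m/s × 0.5360 d × 86400 s/d = 13660 m ≈ 13.7 km.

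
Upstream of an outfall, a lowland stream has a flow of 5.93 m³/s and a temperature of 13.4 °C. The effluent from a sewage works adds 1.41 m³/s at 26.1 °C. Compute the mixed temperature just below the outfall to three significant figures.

15.8 °C

Flow-weighted mixing: C = (Q_r C_r + Q_w C_w)/(Q_r + Q_w)
= (5.93×13.4 + 1.41×26.1)/(5.93 + 1.41) = 116.3/7.340 = 15.84 °C.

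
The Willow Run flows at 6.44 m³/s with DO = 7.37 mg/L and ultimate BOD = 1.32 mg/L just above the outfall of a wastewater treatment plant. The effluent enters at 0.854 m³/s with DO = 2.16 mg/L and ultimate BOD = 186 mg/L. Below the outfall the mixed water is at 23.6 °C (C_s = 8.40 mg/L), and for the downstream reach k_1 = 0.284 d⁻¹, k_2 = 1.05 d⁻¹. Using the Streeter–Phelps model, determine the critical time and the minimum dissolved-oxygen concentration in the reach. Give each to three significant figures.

Mixed DO = (6.44×7.37 + 0.854×2.16)/(6.44+0.854) = 49.31/7.294 = 6.760 mg/L.
Mixed L₀ = (6.44×1.32 + 0.854×186)/(7.294) = 167.3/7.294 = 22.94 mg/L.
Initial deficit D₀ = C_s − DO₀ = 8.40 − 6.760 = 1.640 mg/L.
t_c = (1/0.7660) ln[(1.05/0.284)(1 − 1.640×0.7660/(0.284×22.94))] = 1.305 × ln(2.984) = 1.427 d.
D_c = (0.284/1.05) × 22.94 × e^(−0.284×1.427) = 0.2705 × 22.94 × 0.6667 = 4.137 mg/L.
Minimum DO = 8.40 − 4.137 = 4.263 mg/L.

t_c ≈ 1.43 d; minimum DO ≈ 4.26 mg/L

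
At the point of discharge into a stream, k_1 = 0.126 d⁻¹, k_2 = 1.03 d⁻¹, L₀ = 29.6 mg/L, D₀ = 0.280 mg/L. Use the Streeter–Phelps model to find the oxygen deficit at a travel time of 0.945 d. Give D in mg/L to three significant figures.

k_1 L₀/(k_2−k_1) = 0.126×29.6/(1.03−0.126) = 3.730/0.9040 = 4.126 mg/L.
e^(−k_1 t) = e^(−0.126×0.9450) = 0.8877; e^(−k_2 t) = e^(−1.03×0.9450) = 0.3778.
D = 4.126 × (0.8877 − 0.3778) + 0.280 × 0.3778 = 2.104 + 0.1058 = 2.210 mg/L.

D ≈ 2.21 mg/L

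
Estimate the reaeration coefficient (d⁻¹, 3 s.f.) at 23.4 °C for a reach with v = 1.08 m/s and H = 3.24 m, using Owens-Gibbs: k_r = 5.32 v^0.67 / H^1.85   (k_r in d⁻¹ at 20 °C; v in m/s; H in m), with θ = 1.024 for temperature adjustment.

k_r ≈ 0.690 d⁻¹

k_r(20) = 5.32 × 1.08^0.67 / 3.24^1.85 = 5.32 × 1.053 / 8.801 = 0.6365 d⁻¹.
k_r(23.4) = 0.6365 × 1.024^(23.4−20) = 0.6365 × 1.084 = 0.6899 d⁻¹.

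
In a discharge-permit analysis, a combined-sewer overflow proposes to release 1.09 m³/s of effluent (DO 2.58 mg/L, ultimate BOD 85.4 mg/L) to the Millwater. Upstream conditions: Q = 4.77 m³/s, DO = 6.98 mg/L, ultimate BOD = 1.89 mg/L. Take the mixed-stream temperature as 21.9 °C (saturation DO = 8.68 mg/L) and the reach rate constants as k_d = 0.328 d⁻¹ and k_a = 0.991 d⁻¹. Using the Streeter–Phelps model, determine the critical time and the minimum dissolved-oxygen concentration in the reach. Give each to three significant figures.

t_c ≈ 1.15 d; minimum DO ≈ 4.72 mg/L

Mixed DO = (4.77×6.98 + 1.09×2.58)/(4.77+1.09) = 36.11/5.860 = 6.162 mg/L.
Mixed L₀ = (4.77×1.89 + 1.09×85.4)/(5.860) = 102.1/5.860 = 17.42 mg/L.
Initial deficit D₀ = C_s − DO₀ = 8.68 − 6.162 = 2.518 mg/L.
t_c = (1/0.6630) ln[(0.991/0.328)(1 − 2.518×0.6630/(0.328×17.42))] = 1.508 × ln(2.139) = 1.147 d.
D_c = (0.328/0.991) × 17.42 × e^(−0.328×1.147) = 0.3310 × 17.42 × 0.6866 = 3.959 mg/L.
Minimum DO = 8.68 − 3.959 = 4.721 mg/L.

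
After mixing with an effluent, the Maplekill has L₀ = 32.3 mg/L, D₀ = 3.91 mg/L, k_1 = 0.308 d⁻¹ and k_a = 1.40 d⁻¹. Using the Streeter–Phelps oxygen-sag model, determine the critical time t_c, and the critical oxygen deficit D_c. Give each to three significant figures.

t_c = [1/(k_a−k_1)] ln[(k_a/k_1)(1 − D₀(k_a−k_1)/(k_1 L₀))]
= [1/(1.40−0.308)] ln[(1.40/0.308)(1 − 3.91×1.092/(0.308×32.3))]
= (1/1.092) ln[4.545 × 0.5708] = 0.9158 × ln(2.595) = 0.9158 × 0.9534 = 0.8731 d.
D_c = (k_1/k_a) L₀ e^(−k_1 t_c) = (0.308/1.40) × 32.3 × e^(−0.308×0.8731) = 0.2200 × 32.3 × 0.7642 = 5.430 mg/L.

t_c ≈ 0.873 d; D_c ≈ 5.43 mg/L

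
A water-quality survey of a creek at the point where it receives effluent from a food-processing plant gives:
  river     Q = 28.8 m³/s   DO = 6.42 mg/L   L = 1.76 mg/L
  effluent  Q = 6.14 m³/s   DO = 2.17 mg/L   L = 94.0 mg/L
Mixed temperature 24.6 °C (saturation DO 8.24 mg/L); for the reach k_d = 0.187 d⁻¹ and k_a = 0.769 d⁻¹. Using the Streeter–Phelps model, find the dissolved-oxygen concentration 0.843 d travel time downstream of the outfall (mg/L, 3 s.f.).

Mixed DO = (28.8×6.42 + 6.14×2.17)/(28.8+6.14) = 198.2/34.94 = 5.673 mg/L.
Mixed L₀ = (28.8×1.76 + 6.14×94.0)/(34.94) = 627.8/34.94 = 17.97 mg/L.
Initial deficit D₀ = C_s − DO₀ = 8.24 − 5.673 = 2.567 mg/L.
D(0.843) = [0.187×17.97/(0.769−0.187)](e^(−0.187×0.843) − e^(−0.769×0.843)) + 2.567 e^(−0.769×0.843)
= 5.774 × (0.8542 − 0.5230) + 2.567 × 0.5230 = 3.255 mg/L.
DO = 8.24 − 3.255 = 4.985 mg/L.

DO ≈ 4.99 mg/L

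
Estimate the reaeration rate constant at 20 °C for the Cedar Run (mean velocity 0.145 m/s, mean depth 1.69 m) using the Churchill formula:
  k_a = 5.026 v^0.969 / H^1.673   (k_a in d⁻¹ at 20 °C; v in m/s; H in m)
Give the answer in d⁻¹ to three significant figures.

k_a = 5.026 × 0.145^0.969 / 1.69^1.673 = 5.026 × 0.1539 / 2.406 = 0.3216 d⁻¹.

k_a ≈ 0.322 d⁻¹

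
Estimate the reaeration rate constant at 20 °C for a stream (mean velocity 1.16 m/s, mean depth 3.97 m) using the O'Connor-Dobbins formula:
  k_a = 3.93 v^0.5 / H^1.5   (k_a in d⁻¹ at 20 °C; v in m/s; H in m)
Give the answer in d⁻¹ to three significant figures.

k_a = 3.93 × 1.16^0.5 / 3.97^1.5 = 3.93 × 1.077 / 7.910 = 0.5351 d⁻¹.

k_a ≈ 0.535 d⁻¹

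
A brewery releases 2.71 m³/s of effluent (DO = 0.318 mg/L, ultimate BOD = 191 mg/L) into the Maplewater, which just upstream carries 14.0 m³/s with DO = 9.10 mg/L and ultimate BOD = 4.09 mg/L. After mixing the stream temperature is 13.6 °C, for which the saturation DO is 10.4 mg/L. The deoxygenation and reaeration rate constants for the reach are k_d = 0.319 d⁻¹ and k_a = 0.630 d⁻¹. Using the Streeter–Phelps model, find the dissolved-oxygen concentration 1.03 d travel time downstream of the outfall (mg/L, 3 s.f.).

Mixed DO = (14.0×9.10 + 2.71×0.318)/(14.0+2.71) = 128.3/16.71 = 7.676 mg/L.
Mixed L₀ = (14.0×4.09 + 2.71×191)/(16.71) = 574.9/16.71 = 34.40 mg/L.
Initial deficit D₀ = C_s − DO₀ = 10.4 − 7.676 = 2.724 mg/L.
D(1.03) = [0.319×34.40/(0.630−0.319)](e^(−0.319×1.03) − e^(−0.630×1.03)) + 2.724 e^(−0.630×1.03)
= 35.29 × (0.7200 − 0.5226) + 2.724 × 0.5226 = 8.387 mg/L.
DO = 10.4 − 8.387 = 2.013 mg/L.

DO ≈ 2.01 mg/L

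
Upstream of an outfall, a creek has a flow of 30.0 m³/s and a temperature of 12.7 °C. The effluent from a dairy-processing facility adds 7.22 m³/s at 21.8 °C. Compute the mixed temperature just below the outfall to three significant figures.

14.5 °C

Flow-weighted mixing: C = (Q_r C_r + Q_w C_w)/(Q_r + Q_w)
= (30.0×12.7 + 7.22×21.8)/(30.0 + 7.22) = 538.4/37.22 = 14.47 °C.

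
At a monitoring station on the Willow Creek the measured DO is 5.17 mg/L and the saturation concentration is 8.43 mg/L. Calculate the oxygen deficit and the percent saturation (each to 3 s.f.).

D = C_s − C = 8.43 − 5.17 = 3.26 mg/L.
% saturation = 5.17/8.43 × 100 = 61.3 %.

D ≈ 3.26 mg/L; 61.3 % saturation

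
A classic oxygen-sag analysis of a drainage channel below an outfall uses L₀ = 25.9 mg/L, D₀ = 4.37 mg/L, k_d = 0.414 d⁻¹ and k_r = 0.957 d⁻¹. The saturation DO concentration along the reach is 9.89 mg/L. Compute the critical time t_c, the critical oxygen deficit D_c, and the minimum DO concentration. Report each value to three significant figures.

At the critical point dD/dt = 0, so k_d L₀ e^(−k_d t) = k_r D. Substituting D(t) from the Streeter–Phelps equation and solving for t gives
t_c = ln[(k_r/k_d)(1 − D₀(k_r−k_d)/(k_d L₀))] / (k_r−k_d).
Here k_r−k_d = 0.5430 d⁻¹ and 1 − D₀(k_r−k_d)/(k_d L₀) = 1 − 4.37×0.5430/(0.414×25.9) = 0.7787, so
t_c = ln(2.312 × 0.7787) / 0.5430 = 0.5878 / 0.5430 = 1.083 d.
D_c = (k_d/k_r) L₀ e^(−k_d t_c) = (0.414/0.957) × 25.9 × e^(−0.414×1.083) = 0.4326 × 25.9 × 0.6388 = 7.157 mg/L.
Minimum DO = C_s − D_c = 9.89 − 7.157 = 2.733 mg/L.

t_c ≈ 1.08 d; D_c ≈ 7.16 mg/L; min DO ≈ 2.73 mg/L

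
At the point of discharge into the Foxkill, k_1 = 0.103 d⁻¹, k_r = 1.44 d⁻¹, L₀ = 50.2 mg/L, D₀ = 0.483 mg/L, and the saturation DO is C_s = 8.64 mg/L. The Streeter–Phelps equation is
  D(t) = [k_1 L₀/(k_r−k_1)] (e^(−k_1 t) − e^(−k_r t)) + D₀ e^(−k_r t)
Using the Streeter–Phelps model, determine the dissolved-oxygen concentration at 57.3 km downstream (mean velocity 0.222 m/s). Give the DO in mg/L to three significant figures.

Travel time t = x/v = 57.3 km / (0.222 m/s) = 57300 m / 0.222 m/s = 258100 s = 2.987 d.
k_1 L₀/(k_r−k_1) = 0.103×50.2/(1.44−0.103) = 5.171/1.337 = 3.867 mg/L.
e^(−k_1 t) = e^(−0.103×2.987) = 0.7351; e^(−k_r t) = e^(−1.44×2.987) = 0.01354.
D = 3.867 × (0.7351 − 0.01354) + 0.483 × 0.01354 = 2.791 + 0.006542 = 2.797 mg/L.
DO = C_s − D = 8.64 − 2.797 = 5.843 mg/L.

DO ≈ 5.84 mg/L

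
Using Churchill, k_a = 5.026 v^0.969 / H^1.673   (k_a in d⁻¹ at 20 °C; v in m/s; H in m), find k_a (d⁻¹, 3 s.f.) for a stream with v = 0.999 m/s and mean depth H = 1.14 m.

k_a = 5.026 × 0.999^0.969 / 1.14^1.673 = 5.026 × 0.9990 / 1.245 = 4.033 d⁻¹.

k_a ≈ 4.03 d⁻¹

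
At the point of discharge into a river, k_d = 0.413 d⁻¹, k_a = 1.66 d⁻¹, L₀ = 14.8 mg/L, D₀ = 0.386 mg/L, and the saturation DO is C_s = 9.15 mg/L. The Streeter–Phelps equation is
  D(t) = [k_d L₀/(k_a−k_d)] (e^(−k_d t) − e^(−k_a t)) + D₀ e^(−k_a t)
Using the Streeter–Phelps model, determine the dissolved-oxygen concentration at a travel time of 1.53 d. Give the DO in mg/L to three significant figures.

DO ≈ 6.90 mg/L

k_d L₀/(k_a−k_d) = 0.413×14.8/(1.66−0.413) = 6.112/1.247 = 4.902 mg/L.
e^(−k_d t) = e^(−0.413×1.530) = 0.5316; e^(−k_a t) = e^(−1.66×1.530) = 0.07888.
D = 4.902 × (0.5316 − 0.07888) + 0.386 × 0.07888 = 2.219 + 0.03045 = 2.249 mg/L.
DO = C_s − D = 9.15 − 2.249 = 6.901 mg/L.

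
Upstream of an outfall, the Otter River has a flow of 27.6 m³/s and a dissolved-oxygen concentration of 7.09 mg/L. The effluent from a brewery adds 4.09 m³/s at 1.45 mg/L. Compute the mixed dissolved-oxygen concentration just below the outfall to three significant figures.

Flow-weighted mixing: C = (Q_r C_r + Q_w C_w)/(Q_r + Q_w)
= (27.6×7.09 + 4.09×1.45)/(27.6 + 4.09) = 201.6/31.69 = 6.362 mg/L.

6.36 mg/L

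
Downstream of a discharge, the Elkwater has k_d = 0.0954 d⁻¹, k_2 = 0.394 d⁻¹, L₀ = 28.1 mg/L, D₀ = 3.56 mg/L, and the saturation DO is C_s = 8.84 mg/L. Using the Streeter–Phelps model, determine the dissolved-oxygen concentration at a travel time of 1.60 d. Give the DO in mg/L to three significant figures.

k_d L₀/(k_2−k_d) = 0.0954×28.1/(0.394−0.0954) = 2.681/0.2986 = 8.978 mg/L.
e^(−k_d t) = e^(−0.0954×1.600) = 0.8584; e^(−k_2 t) = e^(−0.394×1.600) = 0.5324.
D = 8.978 × (0.8584 − 0.5324) + 3.56 × 0.5324 = 2.927 + 1.895 = 4.823 mg/L.
DO = C_s − D = 8.84 − 4.823 = 4.017 mg/L.

DO ≈ 4.02 mg/L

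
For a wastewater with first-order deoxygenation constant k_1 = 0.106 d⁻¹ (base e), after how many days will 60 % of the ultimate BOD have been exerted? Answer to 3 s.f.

t ≈ 8.64 d

y/L₀ = 1 − e^(−k_1 t) = 0.60 ⇒ e^(−k_1 t) = 0.400
t = −ln(0.400) / 0.106 = 0.9163 / 0.106 = 8.644 d.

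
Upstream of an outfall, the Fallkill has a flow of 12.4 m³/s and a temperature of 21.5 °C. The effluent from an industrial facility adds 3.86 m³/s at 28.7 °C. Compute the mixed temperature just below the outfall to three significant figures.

23.2 °C

Flow-weighted mixing: C = (Q_r C_r + Q_w C_w)/(Q_r + Q_w)
= (12.4×21.5 + 3.86×28.7)/(12.4 + 3.86) = 377.4/16.26 = 23.21 °C.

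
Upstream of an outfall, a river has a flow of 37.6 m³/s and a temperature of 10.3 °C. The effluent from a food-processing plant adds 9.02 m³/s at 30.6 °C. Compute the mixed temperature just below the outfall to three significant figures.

14.2 °C

Flow-weighted mixing: C = (Q_r C_r + Q_w C_w)/(Q_r + Q_w)
= (37.6×10.3 + 9.02×30.6)/(37.6 + 9.02) = 663.3/46.62 = 14.23 °C.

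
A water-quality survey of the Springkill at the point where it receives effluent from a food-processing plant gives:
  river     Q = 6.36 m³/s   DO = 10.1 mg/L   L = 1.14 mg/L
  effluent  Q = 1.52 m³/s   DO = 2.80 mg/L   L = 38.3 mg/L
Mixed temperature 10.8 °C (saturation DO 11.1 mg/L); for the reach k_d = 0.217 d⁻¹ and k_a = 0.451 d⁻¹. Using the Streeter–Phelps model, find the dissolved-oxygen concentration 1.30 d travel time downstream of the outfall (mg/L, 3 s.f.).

Mixed DO = (6.36×10.1 + 1.52×2.80)/(6.36+1.52) = 68.49/7.880 = 8.692 mg/L.
Mixed L₀ = (6.36×1.14 + 1.52×38.3)/(7.880) = 65.47/7.880 = 8.308 mg/L.
Initial deficit D₀ = C_s − DO₀ = 11.1 − 8.692 = 2.408 mg/L.
D(1.30) = [0.217×8.308/(0.451−0.217)](e^(−0.217×1.30) − e^(−0.451×1.30)) + 2.408 e^(−0.451×1.30)
= 7.704 × (0.7542 − 0.5564) + 2.408 × 0.5564 = 2.864 mg/L.
DO = 11.1 − 2.864 = 8.236 mg/L.

DO ≈ 8.24 mg/L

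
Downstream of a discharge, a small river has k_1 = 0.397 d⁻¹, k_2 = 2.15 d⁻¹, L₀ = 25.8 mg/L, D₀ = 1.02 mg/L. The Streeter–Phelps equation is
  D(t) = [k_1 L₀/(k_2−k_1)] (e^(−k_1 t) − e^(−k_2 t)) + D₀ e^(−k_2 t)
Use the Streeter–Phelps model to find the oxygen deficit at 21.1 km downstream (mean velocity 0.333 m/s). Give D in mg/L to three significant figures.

D ≈ 3.37 mg/L

Travel time t = x/v = 21.1 km / (0.333 m/s) = 21100 m / 0.333 m/s = 63360 s = 0.7334 d.
k_1 L₀/(k_2−k_1) = 0.397×25.8/(2.15−0.397) = 10.24/1.753 = 5.843 mg/L.
e^(−k_1 t) = e^(−0.397×0.7334) = 0.7474; e^(−k_2 t) = e^(−2.15×0.7334) = 0.2066.
D = 5.843 × (0.7474 − 0.2066) + 1.02 × 0.2066 = 3.160 + 0.2108 = 3.370 mg/L.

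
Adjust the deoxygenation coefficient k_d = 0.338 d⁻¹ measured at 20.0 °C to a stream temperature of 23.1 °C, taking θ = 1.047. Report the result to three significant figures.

k_d(T₂) = k_d(T₁) · θ^(T₂−T₁) = 0.338 × 1.047^(23.1−20.0)
= 0.338 × 1.047^3.10 = 0.338 × 1.153 = 0.3897 d⁻¹.

k_d ≈ 0.390 d⁻¹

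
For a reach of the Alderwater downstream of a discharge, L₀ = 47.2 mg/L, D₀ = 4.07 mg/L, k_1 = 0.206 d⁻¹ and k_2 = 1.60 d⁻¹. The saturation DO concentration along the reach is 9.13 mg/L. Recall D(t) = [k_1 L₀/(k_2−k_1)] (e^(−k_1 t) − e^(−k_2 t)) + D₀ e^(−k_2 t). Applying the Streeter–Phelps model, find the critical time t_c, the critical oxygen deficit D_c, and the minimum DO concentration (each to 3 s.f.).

t_c ≈ 0.842 d; D_c ≈ 5.11 mg/L; min DO ≈ 4.02 mg/L

At the critical point dD/dt = 0, so k_1 L₀ e^(−k_1 t) = k_2 D. Substituting D(t) from the Streeter–Phelps equation and solving for t gives
t_c = ln[(k_2/k_1)(1 − D₀(k_2−k_1)/(k_1 L₀))] / (k_2−k_1).
Here k_2−k_1 = 1.394 d⁻¹ and 1 − D₀(k_2−k_1)/(k_1 L₀) = 1 − 4.07×1.394/(0.206×47.2) = 0.4165, so
t_c = ln(7.767 × 0.4165) / 1.394 = 1.174 / 1.394 = 0.8422 d.
L(t_c) = L₀ e^(−k_1 t_c) = 47.2 × 0.8407 = 39.68 mg/L, and at the critical point k_2 D_c = k_1 L, so D_c = (0.206/1.60) × 39.68 = 5.109 mg/L.
Minimum DO = C_s − D_c = 9.13 − 5.109 = 4.021 mg/L.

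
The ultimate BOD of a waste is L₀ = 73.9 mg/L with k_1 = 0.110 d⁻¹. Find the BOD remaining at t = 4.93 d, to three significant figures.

L ≈ 43.0 mg/L

L_t = L₀ e^(−k_1 t) = 73.9 × e^(−0.110×4.93) = 73.9 × 0.5814 = 42.97 mg/L.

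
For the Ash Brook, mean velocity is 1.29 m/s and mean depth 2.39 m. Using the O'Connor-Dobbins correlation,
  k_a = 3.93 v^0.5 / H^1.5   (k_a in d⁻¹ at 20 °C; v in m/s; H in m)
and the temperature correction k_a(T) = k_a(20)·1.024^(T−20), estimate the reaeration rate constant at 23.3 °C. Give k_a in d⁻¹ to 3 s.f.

k_a(20) = 3.93 × 1.29^0.5 / 2.39^1.5 = 3.93 × 1.136 / 3.695 = 1.208 d⁻¹.
k_a(23.3) = 1.208 × 1.024^(23.3−20) = 1.208 × 1.081 = 1.306 d⁻¹.

k_a ≈ 1.31 d⁻¹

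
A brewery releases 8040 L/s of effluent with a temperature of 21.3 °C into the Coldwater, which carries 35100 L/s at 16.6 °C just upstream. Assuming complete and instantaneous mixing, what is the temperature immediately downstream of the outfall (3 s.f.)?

Flow-weighted mixing: C = (Q_r C_r + Q_w C_w)/(Q_r + Q_w)
= (35100×16.6 + 8040×21.3)/(35100 + 8040) = 753900/43140 = 17.48 °C.

17.5 °C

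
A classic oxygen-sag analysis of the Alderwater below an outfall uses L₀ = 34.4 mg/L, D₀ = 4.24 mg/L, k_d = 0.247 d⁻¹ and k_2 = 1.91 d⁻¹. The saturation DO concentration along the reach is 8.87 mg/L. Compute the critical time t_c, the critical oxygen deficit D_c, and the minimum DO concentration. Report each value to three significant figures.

t_c ≈ 0.165 d; D_c ≈ 4.27 mg/L; min DO ≈ 4.60 mg/L

t_c = [1/(k_2−k_d)] ln[(k_2/k_d)(1 − D₀(k_2−k_d)/(k_d L₀))]
= [1/(1.91−0.247)] ln[(1.91/0.247)(1 − 4.24×1.663/(0.247×34.4))]
= (1/1.663) ln[7.733 × 0.1701] = 0.6013 × ln(1.316) = 0.6013 × 0.2744 = 0.1650 d.
L(t_c) = L₀ e^(−k_d t_c) = 34.4 × 0.9601 = 33.03 mg/L, and at the critical point k_2 D_c = k_d L, so D_c = (0.247/1.91) × 33.03 = 4.271 mg/L.
Minimum DO = C_s − D_c = 8.87 − 4.271 = 4.599 mg/L.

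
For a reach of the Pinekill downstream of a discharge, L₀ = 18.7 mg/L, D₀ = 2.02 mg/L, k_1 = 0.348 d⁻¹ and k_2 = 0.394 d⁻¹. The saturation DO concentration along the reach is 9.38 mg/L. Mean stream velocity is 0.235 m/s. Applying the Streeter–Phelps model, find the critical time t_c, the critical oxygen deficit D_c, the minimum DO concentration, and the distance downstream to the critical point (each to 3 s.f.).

At the critical point dD/dt = 0, so k_1 L₀ e^(−k_1 t) = k_2 D. Substituting D(t) from the Streeter–Phelps equation and solving for t gives
t_c = ln[(k_2/k_1)(1 − D₀(k_2−k_1)/(k_1 L₀))] / (k_2−k_1).
Here k_2−k_1 = 0.04600 d⁻¹ and 1 − D₀(k_2−k_1)/(k_1 L₀) = 1 − 2.02×0.04600/(0.348×18.7) = 0.9857, so
t_c = ln(1.132 × 0.9857) / 0.04600 = 0.1098 / 0.04600 = 2.386 d.
D_c = (k_1/k_2) L₀ e^(−k_1 t_c) = (0.348/0.394) × 18.7 × e^(−0.348×2.386) = 0.8832 × 18.7 × 0.4359 = 7.199 mg/L.
Minimum DO = C_s − D_c = 9.38 − 7.199 = 2.181 mg/L.
x_c = v t_c = 0.235 m/s × 2.386 d × 86400 s/d = 48450 m ≈ 48.5 km.

t_c ≈ 2.39 d; D_c ≈ 7.20 mg/L; min DO ≈ 2.18 mg/L; x_c ≈ 48.5 km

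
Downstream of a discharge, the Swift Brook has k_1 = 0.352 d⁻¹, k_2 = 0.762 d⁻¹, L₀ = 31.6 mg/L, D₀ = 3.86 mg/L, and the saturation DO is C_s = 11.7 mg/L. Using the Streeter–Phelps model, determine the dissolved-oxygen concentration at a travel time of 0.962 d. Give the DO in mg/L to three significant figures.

DO ≈ 3.54 mg/L

k_1 L₀/(k_2−k_1) = 0.352×31.6/(0.762−0.352) = 11.12/0.4100 = 27.13 mg/L.
e^(−k_1 t) = e^(−0.352×0.9620) = 0.7128; e^(−k_2 t) = e^(−0.762×0.9620) = 0.4804.
D = 27.13 × (0.7128 − 0.4804) + 3.86 × 0.4804 = 6.302 + 1.855 = 8.157 mg/L.
DO = C_s − D = 11.7 − 8.157 = 3.543 mg/L.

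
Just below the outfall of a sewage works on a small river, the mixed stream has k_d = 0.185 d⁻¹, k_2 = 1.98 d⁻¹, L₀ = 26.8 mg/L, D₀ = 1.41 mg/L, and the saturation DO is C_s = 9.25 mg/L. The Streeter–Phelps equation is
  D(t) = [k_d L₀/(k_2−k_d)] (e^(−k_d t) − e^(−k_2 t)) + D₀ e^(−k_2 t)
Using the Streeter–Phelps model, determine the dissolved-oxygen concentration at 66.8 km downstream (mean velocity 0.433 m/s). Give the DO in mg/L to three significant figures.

DO ≈ 7.30 mg/L

Travel time t = x/v = 66.8 km / (0.433 m/s) = 66800 m / 0.433 m/s = 154300 s = 1.786 d.
k_d L₀/(k_2−k_d) = 0.185×26.8/(1.98−0.185) = 4.958/1.795 = 2.762 mg/L.
e^(−k_d t) = e^(−0.185×1.786) = 0.7187; e^(−k_2 t) = e^(−1.98×1.786) = 0.02915.
D = 2.762 × (0.7187 − 0.02915) + 1.41 × 0.02915 = 1.905 + 0.04110 = 1.946 mg/L.
DO = C_s − D = 9.25 − 1.946 = 7.304 mg/L.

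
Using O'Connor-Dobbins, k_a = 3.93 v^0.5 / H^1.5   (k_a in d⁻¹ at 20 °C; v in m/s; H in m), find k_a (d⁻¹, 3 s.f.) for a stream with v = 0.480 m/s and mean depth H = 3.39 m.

k_a = 3.93 × 0.480^0.5 / 3.39^1.5 = 3.93 × 0.6928 / 6.242 = 0.4362 d⁻¹.

k_a ≈ 0.436 d⁻¹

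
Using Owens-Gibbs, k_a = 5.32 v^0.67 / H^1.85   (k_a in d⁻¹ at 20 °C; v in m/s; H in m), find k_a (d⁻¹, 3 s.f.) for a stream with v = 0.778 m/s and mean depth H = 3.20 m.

k_a = 5.32 × 0.778^0.67 / 3.20^1.85 = 5.32 × 0.8452 / 8.601 = 0.5228 d⁻¹.

k_a ≈ 0.523 d⁻¹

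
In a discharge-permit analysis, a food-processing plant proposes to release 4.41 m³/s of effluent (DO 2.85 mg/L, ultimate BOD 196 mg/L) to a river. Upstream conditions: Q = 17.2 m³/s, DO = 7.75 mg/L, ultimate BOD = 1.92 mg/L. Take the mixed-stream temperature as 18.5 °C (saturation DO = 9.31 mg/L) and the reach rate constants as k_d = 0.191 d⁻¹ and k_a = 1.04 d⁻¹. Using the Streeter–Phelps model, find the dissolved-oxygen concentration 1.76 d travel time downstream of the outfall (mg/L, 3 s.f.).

Mixed DO = (17.2×7.75 + 4.41×2.85)/(17.2+4.41) = 145.9/21.61 = 6.750 mg/L.
Mixed L₀ = (17.2×1.92 + 4.41×196)/(21.61) = 897.4/21.61 = 41.53 mg/L.
Initial deficit D₀ = C_s − DO₀ = 9.31 − 6.750 = 2.560 mg/L.
D(1.76) = [0.191×41.53/(1.04−0.191)](e^(−0.191×1.76) − e^(−1.04×1.76)) + 2.560 e^(−1.04×1.76)
= 9.342 × (0.7145 − 0.1603) + 2.560 × 0.1603 = 5.588 mg/L.
DO = 9.31 − 5.588 = 3.722 mg/L.

DO ≈ 3.72 mg/L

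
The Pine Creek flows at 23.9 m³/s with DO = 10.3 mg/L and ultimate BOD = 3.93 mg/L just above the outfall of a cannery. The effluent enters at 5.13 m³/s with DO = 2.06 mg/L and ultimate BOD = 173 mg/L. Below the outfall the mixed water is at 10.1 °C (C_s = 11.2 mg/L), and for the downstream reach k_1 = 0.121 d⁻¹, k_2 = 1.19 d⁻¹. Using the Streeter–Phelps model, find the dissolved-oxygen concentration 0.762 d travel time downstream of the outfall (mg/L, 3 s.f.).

DO ≈ 8.30 mg/L

Mixed DO = (23.9×10.3 + 5.13×2.06)/(23.9+5.13) = 256.7/29.03 = 8.844 mg/L.
Mixed L₀ = (23.9×3.93 + 5.13×173)/(29.03) = 981.4/29.03 = 33.81 mg/L.
Initial deficit D₀ = C_s − DO₀ = 11.2 − 8.844 = 2.356 mg/L.
D(0.762) = [0.121×33.81/(1.19−0.121)](e^(−0.121×0.762) − e^(−1.19×0.762)) + 2.356 e^(−1.19×0.762)
= 3.827 × (0.9119 − 0.4038) + 2.356 × 0.4038 = 2.896 mg/L.
DO = 11.2 − 2.896 = 8.304 mg/L.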